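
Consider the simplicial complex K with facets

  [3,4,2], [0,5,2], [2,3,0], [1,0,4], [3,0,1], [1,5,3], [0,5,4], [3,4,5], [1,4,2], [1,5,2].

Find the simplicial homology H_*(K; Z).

K has 6 vertices, 15 edges, 10 triangles.
rank ∂_0 = 0, rank ∂_1 = 5 ⇒ b_0 = 6 − 0 − 5 = 1; all invariant factors of ∂_1 are 1 so no torsion. So H_0 ≅ Z.
rank ∂_1 = 5, rank ∂_2 = 10 ⇒ b_1 = 15 − 5 − 10 = 0; ∂_2 has invariant factor(s) [2] giving torsion. So H_1 ≅ Z_2.
rank ∂_2 = 10, rank ∂_3 = 0 ⇒ b_2 = 10 − 10 − 0 = 0. So H_2 ≅ 0.

H_0 = Z,  H_1 = Z_2,  H_2 = 0.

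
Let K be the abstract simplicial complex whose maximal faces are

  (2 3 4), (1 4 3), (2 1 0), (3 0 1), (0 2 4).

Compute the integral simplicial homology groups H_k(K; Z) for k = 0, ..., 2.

H_0 ≅ Z,  H_1 ≅ Z,  H_2 = 0.

Order the vertices as 0 < 1 < 2 < 3 < 4. Listing each simplex with vertices in this order, K has dimension 2 with simplices:

  0-simplices (5): [0], [1], [2], [3], [4]
  1-simplices (10): [0,1], [0,2], [0,3], [0,4], [1,2], [1,3], [1,4], [2,3], [2,4], [3,4]
  2-simplices (5): [0,1,2], [0,1,3], [0,2,4], [1,3,4], [2,3,4]

so the chain groups are C_0 ≅ Z^5, C_1 ≅ Z^10, C_2 ≅ Z^5.

Boundary ∂_1: C_1 → C_0 is given by ∂[p,q] = [q] − [p].
The 5×10 boundary matrix has rank 4 and Smith normal form diag(1,1,1,1).

The boundary map ∂_2: C_2 → C_1 maps a triangle to the signed sum of its edges. For instance
  ∂[0,1,2] = [1,2] − [0,2] + [0,1],
  ∂[1,3,4] = [3,4] − [1,4] + [1,3].
The resulting 10×5 matrix has rank 5, and its Smith normal form has invariant factors (1,1,1,1,1).

Now H_k = ker ∂_k / im ∂_{k+1}, so:

  H_0: rank C_0 − rank ∂_1 = 5 − 4 = 1, and the invariant factors of ∂_1 are all 1, so H_0 ≅ Z.
  H_1: rank ker ∂_1 − rank ∂_2 = (10 − 4) − 5 = 1, and the invariant factors of ∂_2 are all 1, so H_1 ≅ Z.
  H_2: rank ker ∂_2 − rank ∂_3 = (5 − 5) − 0 = 0, and there is no ∂_3, so H_2 ≅ 0.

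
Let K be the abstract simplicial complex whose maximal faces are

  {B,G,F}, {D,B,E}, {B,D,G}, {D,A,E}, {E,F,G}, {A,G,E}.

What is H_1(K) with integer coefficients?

Order the vertices as A < B < D < E < F < G. Listing each simplex with vertices in this order, K has dimension 2 with simplices:

  0-simplices (6): A, B, D, E, F, G
  1-simplices (12): AD, AE, AG, BD, BE, BF, BG, DE, DG, EF, EG, FG
  2-simplices (6): ADE, AEG, BDE, BDG, BFG, EFG

giving chain groups C_0 ≅ Z^6, C_1 ≅ Z^12, C_2 ≅ Z^6.

∂_1: C_1 → C_0 is given by ∂[p,q] = [q] − [p]. For instance
  ∂AE = E − A.
This gives a 6×12 integer matrix of rank 5; reducing to Smith normal form yields diagonal entries (1,1,1,1,1).

Boundary ∂_2: C_2 → C_1 sends each 2-simplex [p,q,r] to [q,r] − [p,r] + [p,q]. For instance
  ∂ADE = DE − AE + AD,
  ∂BDG = DG − BG + BD.
The resulting 12×6 matrix has rank 6, and its Smith normal form has invariant factors (1,1,1,1,1,1).

Now H_k = ker ∂_k / im ∂_{k+1}, so:

  H_1: rank ker ∂_1 − rank ∂_2 = (12 − 5) − 6 = 1, and the invariant factors of ∂_2 are all 1, so H_1 = Z.

H_1 = Z.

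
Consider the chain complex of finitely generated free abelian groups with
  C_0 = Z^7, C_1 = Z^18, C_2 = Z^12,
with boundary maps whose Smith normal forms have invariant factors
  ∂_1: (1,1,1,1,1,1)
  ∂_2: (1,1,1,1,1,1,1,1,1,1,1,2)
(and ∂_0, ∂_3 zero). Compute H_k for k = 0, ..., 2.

H_0: b_0 = 7 − 0 − 6 = 1; torsion from ∂_1 factors > 1: none. So H_0 = Z.
H_1: b_1 = 18 − 6 − 12 = 0; torsion from ∂_2 factors > 1: [2]. So H_1 = Z/2.
H_2: b_2 = 12 − 12 − 0 = 0; torsion from ∂_3 factors > 1: none. So H_2 = 0.

H_0 = Z,  H_1 = Z/2,  H_2 = 0.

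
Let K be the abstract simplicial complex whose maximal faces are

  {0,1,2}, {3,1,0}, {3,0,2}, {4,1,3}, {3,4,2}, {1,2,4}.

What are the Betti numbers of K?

b_0 = 1, b_1 = 0, b_2 = 1.

Take the total order 0 < 1 < 2 < 3 < 4 on the vertex set. Then K (dimension 2) consists of the simplices:

  0-simplices (5): [0], [1], [2], [3], [4]
  1-simplices (9): [0,1], [0,2], [0,3], [1,2], [1,3], [1,4], [2,3], [2,4], [3,4]
  2-simplices (6): [0,1,2], [0,1,3], [0,2,3], [1,2,4], [1,3,4], [2,3,4]

so the chain groups are C_0 ≅ Z^5, C_1 ≅ Z^9, C_2 ≅ Z^6.

The boundary map ∂_1: C_1 → C_0 sends each edge [p,q] (with p < q) to q − p. For instance
  ∂[1,3] = [3] − [1].
The resulting 5×9 matrix has rank 4, and its Smith normal form has invariant factors (1,1,1,1).

∂_2: C_2 → C_1 maps a triangle to the signed sum of its edges. For instance
  ∂[0,1,2] = [1,2] − [0,2] + [0,1],
  ∂[0,1,3] = [1,3] − [0,3] + [0,1].
As a 9×6 matrix over Z this has rank 5, with invariant factors (1,1,1,1,1).

From H_k ≅ ker(∂_k) / im(∂_{k+1}) we obtain:

  H_0: rank C_0 − rank ∂_1 = 5 − 4 = 1, and the invariant factors of ∂_1 are all 1, so H_0 ≅ Z.
  H_1: rank ker ∂_1 − rank ∂_2 = (9 − 4) − 5 = 0, and the invariant factors of ∂_2 are all 1, so H_1 ≅ 0.
  H_2: rank ker ∂_2 − rank ∂_3 = (6 − 5) − 0 = 1, and there is no ∂_3, so H_2 ≅ Z.

Hence the Betti numbers are b_0 = 1, b_1 = 0, b_2 = 1.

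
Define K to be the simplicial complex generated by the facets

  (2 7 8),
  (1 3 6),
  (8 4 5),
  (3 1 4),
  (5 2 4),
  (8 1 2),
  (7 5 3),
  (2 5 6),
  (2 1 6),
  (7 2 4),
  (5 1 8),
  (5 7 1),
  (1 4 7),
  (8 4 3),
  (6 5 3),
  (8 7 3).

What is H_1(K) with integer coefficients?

H_1 = Z^2.

Take the total order 1 < 2 < 3 < 4 < 5 < 6 < 7 < 8 on the vertex set. Then K (dimension 2) consists of the simplices:

  0-simplices (8): [1], [2], [3], [4], [5], [6], [7], [8]
  1-simplices (24): (24 of them)
  2-simplices (16): [1,2,6], [1,2,8], [1,3,4], [1,3,6], [1,4,7], [1,5,7], [1,5,8], [2,4,5], [2,4,7], [2,5,6], [2,7,8], [3,4,8], [3,5,6], [3,5,7], [3,7,8], [4,5,8]

so the chain groups are C_0 ≅ Z^8, C_1 ≅ Z^24, C_2 ≅ Z^16.

Boundary ∂_1: C_1 → C_0 sends each edge [p,q] (with p < q) to q − p. For instance
  ∂[1,5] = [5] − [1].
This gives a 8×24 integer matrix of rank 7; reducing to Smith normal form yields diagonal entries (1,1,1,1,1,1,1).

Boundary ∂_2: C_2 → C_1 maps a triangle to the signed sum of its edges. For instance
  ∂[3,7,8] = [7,8] − [3,8] + [3,7],
  ∂[2,5,6] = [5,6] − [2,6] + [2,5].
The resulting 24×16 matrix has rank 15, and its Smith normal form has invariant factors (1,1,1,1,1,1,1,1,1,1,1,1,1,1,1).

Now H_k = ker ∂_k / im ∂_{k+1}, so:

  H_1: rank ker ∂_1 − rank ∂_2 = (24 − 7) − 15 = 2, and the invariant factors of ∂_2 are all 1, so H_1 ≅ Z^2.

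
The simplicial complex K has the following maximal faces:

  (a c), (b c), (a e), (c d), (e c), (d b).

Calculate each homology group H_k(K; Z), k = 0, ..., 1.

H_0 ≅ Z,  H_1 ≅ Z^2.

Fix the vertex order a < b < c < d < e and write every simplex with vertices in increasing order. Then dim K = 1 and the simplices of K are:

  0-simplices (5): a, b, c, d, e
  1-simplices (6): ac, ae, bc, bd, cd, ce

Hence C_0 ≅ Z^5, C_1 ≅ Z^6.

The boundary map ∂_1: C_1 → C_0 is given by ∂[p,q] = [q] − [p].
This gives a 5×6 integer matrix of rank 4; reducing to Smith normal form yields diagonal entries (1,1,1,1).

Reading off H_k = ker ∂_k / im ∂_{k+1}:

  H_0: rank C_0 − rank ∂_1 = 5 − 4 = 1, and the invariant factors of ∂_1 are all 1, so H_0 ≅ Z.
  H_1: rank ker ∂_1 − rank ∂_2 = (6 − 4) − 0 = 2, and there is no ∂_2, so H_1 ≅ Z^2.

As a check, the Euler characteristic is 5 − 6 = -1, which agrees with 1 − 2 = -1.
(K is a triangulation of a wedge of 2 circles.)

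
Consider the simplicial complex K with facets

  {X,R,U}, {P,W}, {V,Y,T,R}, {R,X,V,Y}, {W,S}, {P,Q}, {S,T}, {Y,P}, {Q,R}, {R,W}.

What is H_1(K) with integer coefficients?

We work with the vertex ordering P < Q < R < S < T < U < V < W < X < Y. The simplices of K, each written with vertices in increasing order, are:

  0-simplices (10): P, Q, R, S, T, U, V, W, X, Y
  1-simplices (18): PQ, PW, PY, QR, RT, RU, RV, RW, RX, RY, ST, SW, TV, TY, UX, VX, VY, XY
  2-simplices (8): RTV, RTY, RUX, RVX, RVY, RXY, TVY, VXY
  3-simplices (2): RTVY, RVXY

giving chain groups C_0 ≅ Z^10, C_1 ≅ Z^18, C_2 ≅ Z^8, C_3 ≅ Z^2.

Boundary ∂_1: C_1 → C_0 sends each edge [p,q] (with p < q) to q − p. For instance
  ∂XY = Y − X.
The resulting 10×18 matrix has rank 9, and its Smith normal form has invariant factors (1,1,1,1,1,1,1,1,1).

The boundary map ∂_2: C_2 → C_1 maps a triangle to the signed sum of its edges. For instance
  ∂TVY = VY − TY + TV,
  ∂RTV = TV − RV + RT.
As a 18×8 matrix over Z this has rank 6, with invariant factors (1,1,1,1,1,1).

Boundary ∂_3: C_3 → C_2 sends each 3-simplex σ to the alternating sum Σ_i (−1)^i (σ with its i-th vertex removed). For instance
  ∂RVXY = VXY − RXY + RVY − RVX,
  ∂RTVY = TVY − RVY + RTY − RTV.
The 8×2 boundary matrix has rank 2 and Smith normal form diag(1,1).

Now H_k = ker ∂_k / im ∂_{k+1}, so:

  H_1: rank ker ∂_1 − rank ∂_2 = (18 − 9) − 6 = 3, and the invariant factors of ∂_2 are all 1, so H_1 = Z^3.

H_1 = Z^3.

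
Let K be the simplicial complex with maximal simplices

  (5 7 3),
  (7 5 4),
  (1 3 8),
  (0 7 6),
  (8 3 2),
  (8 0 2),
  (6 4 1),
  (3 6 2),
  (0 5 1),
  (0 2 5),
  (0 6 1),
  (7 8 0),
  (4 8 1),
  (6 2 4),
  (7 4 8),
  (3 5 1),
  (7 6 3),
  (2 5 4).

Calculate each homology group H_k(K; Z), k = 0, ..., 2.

H_0 ≅ Z,  H_1 ≅ Z^2,  H_2 ≅ Z.

Take the total order 0 < 1 < 2 < 3 < 4 < 5 < 6 < 7 < 8 on the vertex set. Then K (dimension 2) consists of the simplices:

  0-simplices (9): [0], [1], [2], [3], [4], [5], [6], [7], [8]
  1-simplices (27): (27 of them)
  2-simplices (18): [0,1,5], [0,1,6], [0,2,5], [0,2,8], [0,6,7], [0,7,8], [1,3,5], [1,3,8], [1,4,6], [1,4,8], [2,3,6], [2,3,8], [2,4,5], [2,4,6], [3,5,7], [3,6,7], [4,5,7], [4,7,8]

giving chain groups C_0 ≅ Z^9, C_1 ≅ Z^27, C_2 ≅ Z^18.

Boundary ∂_1: C_1 → C_0 sends each edge [p,q] (with p < q) to q − p. For instance
  ∂[0,1] = [1] − [0].
This gives a 9×27 integer matrix of rank 8; reducing to Smith normal form yields diagonal entries (1,1,1,1,1,1,1,1).

Boundary ∂_2: C_2 → C_1 acts by ∂[p,q,r] = [q,r] − [p,r] + [p,q]. For instance
  ∂[0,1,6] = [1,6] − [0,6] + [0,1],
  ∂[0,7,8] = [7,8] − [0,8] + [0,7].
The resulting 27×18 matrix has rank 17, and its Smith normal form has invariant factors (1,1,1,1,1,1,1,1,1,1,1,1,1,1,1,1,1).

Now H_k = ker ∂_k / im ∂_{k+1}, so:

  H_0: rank C_0 − rank ∂_1 = 9 − 8 = 1, and the invariant factors of ∂_1 are all 1, so H_0 = Z.
  H_1: rank ker ∂_1 − rank ∂_2 = (27 − 8) − 17 = 2, and the invariant factors of ∂_2 are all 1, so H_1 = Z^2.
  H_2: rank ker ∂_2 − rank ∂_3 = (18 − 17) − 0 = 1, and there is no ∂_3, so H_2 = Z.

(K is a triangulation of the torus T^2.)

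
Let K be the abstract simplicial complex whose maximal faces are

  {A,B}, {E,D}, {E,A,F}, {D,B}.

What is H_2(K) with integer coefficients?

Order the vertices as A < B < D < E < F. Listing each simplex with vertices in this order, K has dimension 2 with simplices:

  0-simplices (5): A, B, D, E, F
  1-simplices (6): AB, AE, AF, BD, DE, EF
  2-simplices (1): AEF

giving chain groups C_0 ≅ Z^5, C_1 ≅ Z^6, C_2 ≅ Z^1.

The boundary map ∂_1: C_1 → C_0 sends each edge [p,q] (with p < q) to q − p.
As a 5×6 matrix over Z this has rank 4, with invariant factors (1,1,1,1).

The boundary map ∂_2: C_2 → C_1 acts by ∂[p,q,r] = [q,r] − [p,r] + [p,q]. For instance
  ∂AEF = EF − AF + AE.
The resulting 6×1 matrix has rank 1, and its Smith normal form has invariant factors (1).

Computing H_k = (kernel of ∂_k) / (image of ∂_{k+1}):

  H_2: rank ker ∂_2 − rank ∂_3 = (1 − 1) − 0 = 0, and there is no ∂_3, so H_2 ≅ 0.

H_2 ≅ 0.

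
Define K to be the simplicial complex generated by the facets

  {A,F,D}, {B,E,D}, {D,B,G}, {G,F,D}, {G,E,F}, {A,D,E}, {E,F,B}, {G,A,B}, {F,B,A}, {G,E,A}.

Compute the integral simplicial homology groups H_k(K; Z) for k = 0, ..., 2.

Take the total order A < B < D < E < F < G on the vertex set. Then K (dimension 2) consists of the simplices:

  0-simplices (6): A, B, D, E, F, G
  1-simplices (15): AB, AD, AE, AF, AG, BD, BE, BF, BG, DE, DF, DG, EF, EG, FG
  2-simplices (10): ABF, ABG, ADE, ADF, AEG, BDE, BDG, BEF, DFG, EFG

so the chain groups are C_0 ≅ Z^6, C_1 ≅ Z^15, C_2 ≅ Z^10.

The boundary map ∂_1: C_1 → C_0 is given by ∂[p,q] = [q] − [p].
As a 6×15 matrix over Z this has rank 5, with invariant factors (1,1,1,1,1).

The boundary map ∂_2: C_2 → C_1 sends each 2-simplex [p,q,r] to [q,r] − [p,r] + [p,q]. For instance
  ∂ADE = DE − AE + AD,
  ∂ADF = DF − AF + AD.
The 15×10 boundary matrix has rank 10 and Smith normal form diag(1,1,1,1,1,1,1,1,1,2).

Now H_k = ker ∂_k / im ∂_{k+1}, so:

  H_0: rank C_0 − rank ∂_1 = 6 − 5 = 1, and the invariant factors of ∂_1 are all 1, so H_0 ≅ Z.
  H_1: rank ker ∂_1 − rank ∂_2 = (15 − 5) − 10 = 0, and ∂_2 has invariant factor 2 > 1, so H_1 ≅ Z/2.
  H_2: rank ker ∂_2 − rank ∂_3 = (10 − 10) − 0 = 0, and there is no ∂_3, so H_2 ≅ 0.

H_0 = Z,  H_1 = Z/2,  H_2 = 0.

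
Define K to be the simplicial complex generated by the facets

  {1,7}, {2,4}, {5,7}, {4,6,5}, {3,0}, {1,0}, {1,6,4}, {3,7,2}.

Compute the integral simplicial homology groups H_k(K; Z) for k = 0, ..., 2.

H_0 ≅ Z,  H_1 ≅ Z^3,  H_2 = 0.

Fix the vertex order 0 < 1 < 2 < 3 < 4 < 5 < 6 < 7 and write every simplex with vertices in increasing order. Then dim K = 2 and the simplices of K are:

  0-simplices (8): [0], [1], [2], [3], [4], [5], [6], [7]
  1-simplices (13): [0,1], [0,3], [1,4], [1,6], [1,7], [2,3], [2,4], [2,7], [3,7], [4,5], [4,6], [5,6], [5,7]
  2-simplices (3): [1,4,6], [2,3,7], [4,5,6]

Hence C_0 ≅ Z^8, C_1 ≅ Z^13, C_2 ≅ Z^3.

Boundary ∂_1: C_1 → C_0 sends each edge [p,q] (with p < q) to q − p. For instance
  ∂[4,6] = [6] − [4].
The resulting 8×13 matrix has rank 7, and its Smith normal form has invariant factors (1,1,1,1,1,1,1).

Boundary ∂_2: C_2 → C_1 acts by ∂[p,q,r] = [q,r] − [p,r] + [p,q]. For instance
  ∂[1,4,6] = [4,6] − [1,6] + [1,4],
  ∂[2,3,7] = [3,7] − [2,7] + [2,3].
As a 13×3 matrix over Z this has rank 3, with invariant factors (1,1,1).

Now H_k = ker ∂_k / im ∂_{k+1}, so:

  H_0: rank C_0 − rank ∂_1 = 8 − 7 = 1, and the invariant factors of ∂_1 are all 1, so H_0 = Z.
  H_1: rank ker ∂_1 − rank ∂_2 = (13 − 7) − 3 = 3, and the invariant factors of ∂_2 are all 1, so H_1 = Z^3.
  H_2: rank ker ∂_2 − rank ∂_3 = (3 − 3) − 0 = 0, and there is no ∂_3, so H_2 = 0.

As a check, the Euler characteristic is 8 − 13 + 3 = -2, which agrees with 1 − 3 + 0 = -2.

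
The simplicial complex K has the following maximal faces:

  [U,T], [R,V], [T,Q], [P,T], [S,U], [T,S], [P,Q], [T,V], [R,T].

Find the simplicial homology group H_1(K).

H_1 ≅ Z^3.

Order the vertices as P < Q < R < S < T < U < V. Listing each simplex with vertices in this order, K has dimension 1 with simplices:

  0-simplices (7): P, Q, R, S, T, U, V
  1-simplices (9): PQ, PT, QT, RT, RV, ST, SU, TU, TV

giving chain groups C_0 ≅ Z^7, C_1 ≅ Z^9.

∂_1: C_1 → C_0 is given by ∂[p,q] = [q] − [p].
This gives a 7×9 integer matrix of rank 6; reducing to Smith normal form yields diagonal entries (1,1,1,1,1,1).

From H_k ≅ ker(∂_k) / im(∂_{k+1}) we obtain:

  H_1: rank ker ∂_1 − rank ∂_2 = (9 − 6) − 0 = 3, and there is no ∂_2, so H_1 = Z^3.

(K is a triangulation of a wedge of 3 circles.)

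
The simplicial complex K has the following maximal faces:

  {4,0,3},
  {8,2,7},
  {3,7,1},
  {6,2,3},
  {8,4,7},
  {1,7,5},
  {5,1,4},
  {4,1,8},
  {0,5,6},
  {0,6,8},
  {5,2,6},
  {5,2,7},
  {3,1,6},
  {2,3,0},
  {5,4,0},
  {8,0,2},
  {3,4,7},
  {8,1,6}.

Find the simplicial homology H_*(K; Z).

K has 9 vertices, 27 edges, 18 triangles.
rank ∂_0 = 0, rank ∂_1 = 8 ⇒ b_0 = 9 − 0 − 8 = 1; all invariant factors of ∂_1 are 1 so no torsion. So H_0 = Z.
rank ∂_1 = 8, rank ∂_2 = 18 ⇒ b_1 = 27 − 8 − 18 = 1; ∂_2 has invariant factor(s) [2] giving torsion. So H_1 = Z ⊕ Z/2Z.
rank ∂_2 = 18, rank ∂_3 = 0 ⇒ b_2 = 18 − 18 − 0 = 0. So H_2 = 0.

H_0 = Z,  H_1 = Z ⊕ Z/2Z,  H_2 = 0.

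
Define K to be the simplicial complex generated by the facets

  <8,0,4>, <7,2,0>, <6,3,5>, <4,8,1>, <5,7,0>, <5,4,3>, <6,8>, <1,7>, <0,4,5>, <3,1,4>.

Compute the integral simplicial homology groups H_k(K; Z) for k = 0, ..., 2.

H_0 ≅ Z,  H_1 ≅ Z^2,  H_2 = 0.

Order the vertices as 0 < 1 < 2 < 3 < 4 < 5 < 6 < 7 < 8. Listing each simplex with vertices in this order, K has dimension 2 with simplices:

  0-simplices (9): [0], [1], [2], [3], [4], [5], [6], [7], [8]
  1-simplices (18): [0,2], [0,4], [0,5], [0,7], [0,8], [1,3], [1,4], [1,7], [1,8], [2,7], [3,4], [3,5], [3,6], [4,5], [4,8], [5,6], [5,7], [6,8]
  2-simplices (8): [0,2,7], [0,4,5], [0,4,8], [0,5,7], [1,3,4], [1,4,8], [3,4,5], [3,5,6]

so the chain groups are C_0 ≅ Z^9, C_1 ≅ Z^18, C_2 ≅ Z^8.

Boundary ∂_1: C_1 → C_0 maps an edge to its endpoints' difference, ∂[p,q] = q − p.
The resulting 9×18 matrix has rank 8, and its Smith normal form has invariant factors (1,1,1,1,1,1,1,1).

Boundary ∂_2: C_2 → C_1 maps a triangle to the signed sum of its edges. For instance
  ∂[3,4,5] = [4,5] − [3,5] + [3,4],
  ∂[0,2,7] = [2,7] − [0,7] + [0,2].
This gives a 18×8 integer matrix of rank 8; reducing to Smith normal form yields diagonal entries (1,1,1,1,1,1,1,1).

Now H_k = ker ∂_k / im ∂_{k+1}, so:

  H_0: rank C_0 − rank ∂_1 = 9 − 8 = 1, and the invariant factors of ∂_1 are all 1, so H_0 ≅ Z.
  H_1: rank ker ∂_1 − rank ∂_2 = (18 − 8) − 8 = 2, and the invariant factors of ∂_2 are all 1, so H_1 ≅ Z^2.
  H_2: rank ker ∂_2 − rank ∂_3 = (8 − 8) − 0 = 0, and there is no ∂_3, so H_2 ≅ 0.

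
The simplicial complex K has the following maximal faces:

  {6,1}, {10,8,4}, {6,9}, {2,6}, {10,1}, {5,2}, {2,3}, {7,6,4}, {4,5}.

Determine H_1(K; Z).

Take the total order 1 < 2 < 3 < 4 < 5 < 6 < 7 < 8 < 9 < 10 on the vertex set. Then K (dimension 2) consists of the simplices:

  0-simplices (10): [1], [2], [3], [4], [5], [6], [7], [8], [9], [10]
  1-simplices (13): [1,6], [1,10], [2,3], [2,5], [2,6], [4,5], [4,6], [4,7], [4,8], [4,10], [6,7], [6,9], [8,10]
  2-simplices (2): [4,6,7], [4,8,10]

Hence C_0 ≅ Z^10, C_1 ≅ Z^13, C_2 ≅ Z^2.

Boundary ∂_1: C_1 → C_0 maps an edge to its endpoints' difference, ∂[p,q] = q − p. For instance
  ∂[1,6] = [6] − [1].
The resulting 10×13 matrix has rank 9, and its Smith normal form has invariant factors (1,1,1,1,1,1,1,1,1).

Boundary ∂_2: C_2 → C_1 acts by ∂[p,q,r] = [q,r] − [p,r] + [p,q]. For instance
  ∂[4,8,10] = [8,10] − [4,10] + [4,8],
  ∂[4,6,7] = [6,7] − [4,7] + [4,6].
The 13×2 boundary matrix has rank 2 and Smith normal form diag(1,1).

Computing H_k = (kernel of ∂_k) / (image of ∂_{k+1}):

  H_1: rank ker ∂_1 − rank ∂_2 = (13 − 9) − 2 = 2, and the invariant factors of ∂_2 are all 1, so H_1 = Z^2.

H_1 = Z^2.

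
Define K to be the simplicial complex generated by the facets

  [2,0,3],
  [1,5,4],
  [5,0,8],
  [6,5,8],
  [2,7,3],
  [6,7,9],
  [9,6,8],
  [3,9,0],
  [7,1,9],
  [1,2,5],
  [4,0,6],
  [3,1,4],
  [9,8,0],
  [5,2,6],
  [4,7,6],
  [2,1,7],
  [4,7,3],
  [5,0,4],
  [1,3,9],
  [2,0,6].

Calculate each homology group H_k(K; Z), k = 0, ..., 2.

We work with the vertex ordering 0 < 1 < 2 < 3 < 4 < 5 < 6 < 7 < 8 < 9. The simplices of K, each written with vertices in increasing order, are:

  0-simplices (10): [0], [1], [2], [3], [4], [5], [6], [7], [8], [9]
  1-simplices (30): (30 of them)
  2-simplices (20): (20 of them)

giving chain groups C_0 ≅ Z^10, C_1 ≅ Z^30, C_2 ≅ Z^20.

The boundary map ∂_1: C_1 → C_0 maps an edge to its endpoints' difference, ∂[p,q] = q − p. For instance
  ∂[1,7] = [7] − [1].
This gives a 10×30 integer matrix of rank 9; reducing to Smith normal form yields diagonal entries (1,1,1,1,1,1,1,1,1).

The boundary map ∂_2: C_2 → C_1 maps a triangle to the signed sum of its edges. For instance
  ∂[0,3,9] = [3,9] − [0,9] + [0,3],
  ∂[6,7,9] = [7,9] − [6,9] + [6,7].
The resulting 30×20 matrix has rank 20, and its Smith normal form has invariant factors (1,1,1,1,1,1,1,1,1,1,1,1,1,1,1,1,1,1,1,2).

Now H_k = ker ∂_k / im ∂_{k+1}, so:

  H_0: rank C_0 − rank ∂_1 = 10 − 9 = 1, and the invariant factors of ∂_1 are all 1, so H_0 ≅ Z.
  H_1: rank ker ∂_1 − rank ∂_2 = (30 − 9) − 20 = 1, and ∂_2 has invariant factor 2 > 1, so H_1 ≅ Z ⊕ Z/2Z.
  H_2: rank ker ∂_2 − rank ∂_3 = (20 − 20) − 0 = 0, and there is no ∂_3, so H_2 ≅ 0.

(K is a triangulation of the Klein bottle.)

H_0 = Z,  H_1 = Z ⊕ Z/2Z,  H_2 = 0.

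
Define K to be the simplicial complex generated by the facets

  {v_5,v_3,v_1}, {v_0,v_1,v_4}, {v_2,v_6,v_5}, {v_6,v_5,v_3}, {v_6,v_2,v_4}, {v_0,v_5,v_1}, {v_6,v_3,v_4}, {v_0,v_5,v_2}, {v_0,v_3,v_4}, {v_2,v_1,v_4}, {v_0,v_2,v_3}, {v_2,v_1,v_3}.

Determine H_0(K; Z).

H_0 ≅ Z.

We work with the vertex ordering v_0 < v_1 < v_2 < v_3 < v_4 < v_5 < v_6. The simplices of K, each written with vertices in increasing order, are:

  0-simplices (7): [v_0], [v_1], [v_2], [v_3], [v_4], [v_5], [v_6]
  1-simplices (18): (18 of them)
  2-simplices (12): (12 of them)

so the chain groups are C_0 ≅ Z^7, C_1 ≅ Z^18, C_2 ≅ Z^12.

Boundary ∂_1: C_1 → C_0 is given by ∂[p,q] = [q] − [p].
This gives a 7×18 integer matrix of rank 6; reducing to Smith normal form yields diagonal entries (1,1,1,1,1,1).

The boundary map ∂_2: C_2 → C_1 sends each 2-simplex [p,q,r] to [q,r] − [p,r] + [p,q]. For instance
  ∂[v_0,v_2,v_5] = [v_2,v_5] − [v_0,v_5] + [v_0,v_2],
  ∂[v_3,v_4,v_6] = [v_4,v_6] − [v_3,v_6] + [v_3,v_4].
The resulting 18×12 matrix has rank 12, and its Smith normal form has invariant factors (1,1,1,1,1,1,1,1,1,1,1,2).

Computing H_k = (kernel of ∂_k) / (image of ∂_{k+1}):

  H_0: rank C_0 − rank ∂_1 = 7 − 6 = 1, and the invariant factors of ∂_1 are all 1, so H_0 = Z.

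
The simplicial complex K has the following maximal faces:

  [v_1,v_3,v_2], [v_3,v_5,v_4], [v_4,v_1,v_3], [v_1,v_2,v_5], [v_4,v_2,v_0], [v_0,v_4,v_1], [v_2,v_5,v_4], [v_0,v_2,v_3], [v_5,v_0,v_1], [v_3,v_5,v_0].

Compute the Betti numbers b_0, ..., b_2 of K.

b_0 = 1, b_1 = 0, b_2 = 0.

Take the total order v_0 < v_1 < v_2 < v_3 < v_4 < v_5 on the vertex set. Then K (dimension 2) consists of the simplices:

  0-simplices (6): [v_0], [v_1], [v_2], [v_3], [v_4], [v_5]
  1-simplices (15): (15 of them)
  2-simplices (10): [v_0,v_1,v_4], [v_0,v_1,v_5], [v_0,v_2,v_3], [v_0,v_2,v_4], [v_0,v_3,v_5], [v_1,v_2,v_3], [v_1,v_2,v_5], [v_1,v_3,v_4], [v_2,v_4,v_5], [v_3,v_4,v_5]

giving chain groups C_0 ≅ Z^6, C_1 ≅ Z^15, C_2 ≅ Z^10.

The boundary map ∂_1: C_1 → C_0 is given by ∂[p,q] = [q] − [p].
As a 6×15 matrix over Z this has rank 5, with invariant factors (1,1,1,1,1).

Boundary ∂_2: C_2 → C_1 acts by ∂[p,q,r] = [q,r] − [p,r] + [p,q]. For instance
  ∂[v_1,v_3,v_4] = [v_3,v_4] − [v_1,v_4] + [v_1,v_3],
  ∂[v_2,v_4,v_5] = [v_4,v_5] − [v_2,v_5] + [v_2,v_4].
This gives a 15×10 integer matrix of rank 10; reducing to Smith normal form yields diagonal entries (1,1,1,1,1,1,1,1,1,2).

From H_k ≅ ker(∂_k) / im(∂_{k+1}) we obtain:

  H_0: rank C_0 − rank ∂_1 = 6 − 5 = 1, and the invariant factors of ∂_1 are all 1, so H_0 = Z.
  H_1: rank ker ∂_1 − rank ∂_2 = (15 − 5) − 10 = 0, and ∂_2 has invariant factor 2 > 1, so H_1 = Z/2.
  H_2: rank ker ∂_2 − rank ∂_3 = (10 − 10) − 0 = 0, and there is no ∂_3, so H_2 = 0.

Hence the Betti numbers are b_0 = 1, b_1 = 0, b_2 = 0.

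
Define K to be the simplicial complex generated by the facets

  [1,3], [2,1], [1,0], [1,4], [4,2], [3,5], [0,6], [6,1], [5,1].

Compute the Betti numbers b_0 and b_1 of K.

b_0 = 1, b_1 = 3.

Order the vertices as 0 < 1 < 2 < 3 < 4 < 5 < 6. Listing each simplex with vertices in this order, K has dimension 1 with simplices:

  0-simplices (7): [0], [1], [2], [3], [4], [5], [6]
  1-simplices (9): [0,1], [0,6], [1,2], [1,3], [1,4], [1,5], [1,6], [2,4], [3,5]

so the chain groups are C_0 ≅ Z^7, C_1 ≅ Z^9.

The boundary map ∂_1: C_1 → C_0 is given by ∂[p,q] = [q] − [p].
As a 7×9 matrix over Z this has rank 6, with invariant factors (1,1,1,1,1,1).

Reading off H_k = ker ∂_k / im ∂_{k+1}:

  H_0: rank C_0 − rank ∂_1 = 7 − 6 = 1, and the invariant factors of ∂_1 are all 1, so H_0 = Z.
  H_1: rank ker ∂_1 − rank ∂_2 = (9 − 6) − 0 = 3, and there is no ∂_2, so H_1 = Z^3.

Hence the Betti numbers are b_0 = 1, b_1 = 3.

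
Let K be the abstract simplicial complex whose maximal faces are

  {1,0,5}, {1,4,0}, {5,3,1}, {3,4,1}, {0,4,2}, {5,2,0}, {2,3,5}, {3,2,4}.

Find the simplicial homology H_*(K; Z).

H_0 ≅ Z,  H_1 = 0,  H_2 ≅ Z.

K has 6 vertices, 12 edges, 8 triangles.
rank ∂_0 = 0, rank ∂_1 = 5 ⇒ b_0 = 6 − 0 − 5 = 1; all invariant factors of ∂_1 are 1 so no torsion. So H_0 = Z.
rank ∂_1 = 5, rank ∂_2 = 7 ⇒ b_1 = 12 − 5 − 7 = 0; all invariant factors of ∂_2 are 1 so no torsion. So H_1 = 0.
rank ∂_2 = 7, rank ∂_3 = 0 ⇒ b_2 = 8 − 7 − 0 = 1. So H_2 = Z.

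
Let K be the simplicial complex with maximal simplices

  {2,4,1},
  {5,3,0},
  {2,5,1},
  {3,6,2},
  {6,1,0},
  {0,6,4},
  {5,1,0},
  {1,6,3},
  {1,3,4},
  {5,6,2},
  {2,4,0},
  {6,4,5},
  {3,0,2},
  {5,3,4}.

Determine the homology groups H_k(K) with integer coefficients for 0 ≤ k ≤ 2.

H_0 = Z,  H_1 = Z^2,  H_2 = Z.

We work with the vertex ordering 0 < 1 < 2 < 3 < 4 < 5 < 6. The simplices of K, each written with vertices in increasing order, are:

  0-simplices (7): [0], [1], [2], [3], [4], [5], [6]
  1-simplices (21): [0,1], [0,2], [0,3], [0,4], [0,5], [0,6], [1,2], [1,3], [1,4], [1,5], [1,6], [2,3], [2,4], [2,5], [2,6], [3,4], [3,5], [3,6], [4,5], [4,6], [5,6]
  2-simplices (14): [0,1,5], [0,1,6], [0,2,3], [0,2,4], [0,3,5], [0,4,6], [1,2,4], [1,2,5], [1,3,4], [1,3,6], [2,3,6], [2,5,6], [3,4,5], [4,5,6]

giving chain groups C_0 ≅ Z^7, C_1 ≅ Z^21, C_2 ≅ Z^14.

Boundary ∂_1: C_1 → C_0 sends each edge [p,q] (with p < q) to q − p.
As a 7×21 matrix over Z this has rank 6, with invariant factors (1,1,1,1,1,1).

The boundary map ∂_2: C_2 → C_1 sends each 2-simplex [p,q,r] to [q,r] − [p,r] + [p,q]. For instance
  ∂[3,4,5] = [4,5] − [3,5] + [3,4],
  ∂[1,2,4] = [2,4] − [1,4] + [1,2].
As a 21×14 matrix over Z this has rank 13, with invariant factors (1,1,1,1,1,1,1,1,1,1,1,1,1).

Reading off H_k = ker ∂_k / im ∂_{k+1}:

  H_0: rank C_0 − rank ∂_1 = 7 − 6 = 1, and the invariant factors of ∂_1 are all 1, so H_0 = Z.
  H_1: rank ker ∂_1 − rank ∂_2 = (21 − 6) − 13 = 2, and the invariant factors of ∂_2 are all 1, so H_1 = Z^2.
  H_2: rank ker ∂_2 − rank ∂_3 = (14 − 13) − 0 = 1, and there is no ∂_3, so H_2 = Z.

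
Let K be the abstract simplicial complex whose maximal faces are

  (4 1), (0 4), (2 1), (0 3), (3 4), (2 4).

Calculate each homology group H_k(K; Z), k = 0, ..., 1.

H_0 = Z,  H_1 = Z^2.

K has 5 vertices, 6 edges.
rank ∂_0 = 0, rank ∂_1 = 4 ⇒ b_0 = 5 − 0 − 4 = 1; all invariant factors of ∂_1 are 1 so no torsion. So H_0 = Z.
rank ∂_1 = 4, rank ∂_2 = 0 ⇒ b_1 = 6 − 4 − 0 = 2. So H_1 = Z^2.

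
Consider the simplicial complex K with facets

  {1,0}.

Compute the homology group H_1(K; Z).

Order the vertices as 0 < 1. Listing each simplex with vertices in this order, K has dimension 1 with simplices:

  0-simplices (2): [0], [1]
  1-simplices (1): [0,1]

so the chain groups are C_0 ≅ Z^2, C_1 ≅ Z^1.

Boundary ∂_1: C_1 → C_0 sends each edge [p,q] (with p < q) to q − p.
The 2×1 boundary matrix has rank 1 and Smith normal form diag(1).

From H_k ≅ ker(∂_k) / im(∂_{k+1}) we obtain:

  H_1: rank ker ∂_1 − rank ∂_2 = (1 − 1) − 0 = 0, and there is no ∂_2, so H_1 ≅ 0.

(K is a triangulation of the 1-simplex.)

H_1 ≅ 0.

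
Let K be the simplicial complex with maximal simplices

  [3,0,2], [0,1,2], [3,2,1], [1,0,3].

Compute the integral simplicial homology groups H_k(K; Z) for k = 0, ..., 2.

H_0 = Z,  H_1 = 0,  H_2 = Z.

We work with the vertex ordering 0 < 1 < 2 < 3. The simplices of K, each written with vertices in increasing order, are:

  0-simplices (4): [0], [1], [2], [3]
  1-simplices (6): [0,1], [0,2], [0,3], [1,2], [1,3], [2,3]
  2-simplices (4): [0,1,2], [0,1,3], [0,2,3], [1,2,3]

giving chain groups C_0 ≅ Z^4, C_1 ≅ Z^6, C_2 ≅ Z^4.

Boundary ∂_1: C_1 → C_0 is given by ∂[p,q] = [q] − [p]. For instance
  ∂[0,1] = [1] − [0].
This gives a 4×6 integer matrix of rank 3; reducing to Smith normal form yields diagonal entries (1,1,1).

The boundary map ∂_2: C_2 → C_1 sends each 2-simplex [p,q,r] to [q,r] − [p,r] + [p,q]. For instance
  ∂[1,2,3] = [2,3] − [1,3] + [1,2],
  ∂[0,1,2] = [1,2] − [0,2] + [0,1].
The 6×4 boundary matrix has rank 3 and Smith normal form diag(1,1,1).

From H_k ≅ ker(∂_k) / im(∂_{k+1}) we obtain:

  H_0: rank C_0 − rank ∂_1 = 4 − 3 = 1, and the invariant factors of ∂_1 are all 1, so H_0 = Z.
  H_1: rank ker ∂_1 − rank ∂_2 = (6 − 3) − 3 = 0, and the invariant factors of ∂_2 are all 1, so H_1 = 0.
  H_2: rank ker ∂_2 − rank ∂_3 = (4 − 3) − 0 = 1, and there is no ∂_3, so H_2 = Z.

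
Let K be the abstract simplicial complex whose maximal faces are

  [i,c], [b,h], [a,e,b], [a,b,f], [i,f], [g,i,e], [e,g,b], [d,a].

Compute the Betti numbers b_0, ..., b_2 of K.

b_0 = 1, b_1 = 1, b_2 = 0.

Order the vertices as a < b < c < d < e < f < g < h < i. Listing each simplex with vertices in this order, K has dimension 2 with simplices:

  0-simplices (9): a, b, c, d, e, f, g, h, i
  1-simplices (13): ab, ad, ae, af, be, bf, bg, bh, ci, eg, ei, fi, gi
  2-simplices (4): abe, abf, beg, egi

giving chain groups C_0 ≅ Z^9, C_1 ≅ Z^13, C_2 ≅ Z^4.

The boundary map ∂_1: C_1 → C_0 is given by ∂[p,q] = [q] − [p].
The resulting 9×13 matrix has rank 8, and its Smith normal form has invariant factors (1,1,1,1,1,1,1,1).

∂_2: C_2 → C_1 acts by ∂[p,q,r] = [q,r] − [p,r] + [p,q]. For instance
  ∂abe = be − ae + ab,
  ∂beg = eg − bg + be.
The resulting 13×4 matrix has rank 4, and its Smith normal form has invariant factors (1,1,1,1).

From H_k ≅ ker(∂_k) / im(∂_{k+1}) we obtain:

  H_0: rank C_0 − rank ∂_1 = 9 − 8 = 1, and the invariant factors of ∂_1 are all 1, so H_0 ≅ Z.
  H_1: rank ker ∂_1 − rank ∂_2 = (13 − 8) − 4 = 1, and the invariant factors of ∂_2 are all 1, so H_1 ≅ Z.
  H_2: rank ker ∂_2 − rank ∂_3 = (4 − 4) − 0 = 0, and there is no ∂_3, so H_2 ≅ 0.

As a check, the Euler characteristic is 9 − 13 + 4 = 0, which agrees with 1 − 1 + 0 = 0.

Hence the Betti numbers are b_0 = 1, b_1 = 1, b_2 = 0.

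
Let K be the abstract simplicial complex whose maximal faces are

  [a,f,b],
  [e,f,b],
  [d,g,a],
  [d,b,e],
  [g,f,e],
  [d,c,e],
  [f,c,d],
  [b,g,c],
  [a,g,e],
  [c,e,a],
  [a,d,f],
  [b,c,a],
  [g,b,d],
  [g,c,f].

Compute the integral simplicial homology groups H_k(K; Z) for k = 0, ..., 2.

Take the total order a < b < c < d < e < f < g on the vertex set. Then K (dimension 2) consists of the simplices:

  0-simplices (7): a, b, c, d, e, f, g
  1-simplices (21): ab, ac, ad, ae, af, ag, bc, bd, be, bf, bg, cd, ce, cf, cg, de, df, dg, ef, eg, fg
  2-simplices (14): abc, abf, ace, adf, adg, aeg, bcg, bde, bdg, bef, cde, cdf, cfg, efg

giving chain groups C_0 ≅ Z^7, C_1 ≅ Z^21, C_2 ≅ Z^14.

Boundary ∂_1: C_1 → C_0 maps an edge to its endpoints' difference, ∂[p,q] = q − p. For instance
  ∂cf = f − c.
This gives a 7×21 integer matrix of rank 6; reducing to Smith normal form yields diagonal entries (1,1,1,1,1,1).

Boundary ∂_2: C_2 → C_1 maps a triangle to the signed sum of its edges. For instance
  ∂aeg = eg − ag + ae,
  ∂ace = ce − ae + ac.
As a 21×14 matrix over Z this has rank 13, with invariant factors (1,1,1,1,1,1,1,1,1,1,1,1,1).

From H_k ≅ ker(∂_k) / im(∂_{k+1}) we obtain:

  H_0: rank C_0 − rank ∂_1 = 7 − 6 = 1, and the invariant factors of ∂_1 are all 1, so H_0 = Z.
  H_1: rank ker ∂_1 − rank ∂_2 = (21 − 6) − 13 = 2, and the invariant factors of ∂_2 are all 1, so H_1 = Z^2.
  H_2: rank ker ∂_2 − rank ∂_3 = (14 − 13) − 0 = 1, and there is no ∂_3, so H_2 = Z.

As a check, the Euler characteristic is 7 − 21 + 14 = 0, which agrees with 1 − 2 + 1 = 0.

H_0 = Z,  H_1 = Z^2,  H_2 = Z.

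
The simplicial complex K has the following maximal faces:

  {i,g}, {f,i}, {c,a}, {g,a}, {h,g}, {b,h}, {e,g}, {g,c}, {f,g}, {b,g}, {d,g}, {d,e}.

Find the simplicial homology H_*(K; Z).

Take the total order a < b < c < d < e < f < g < h < i on the vertex set. Then K (dimension 1) consists of the simplices:

  0-simplices (9): a, b, c, d, e, f, g, h, i
  1-simplices (12): ac, ag, bg, bh, cg, de, dg, eg, fg, fi, gh, gi

giving chain groups C_0 ≅ Z^9, C_1 ≅ Z^12.

Boundary ∂_1: C_1 → C_0 is given by ∂[p,q] = [q] − [p]. For instance
  ∂ac = c − a.
The resulting 9×12 matrix has rank 8, and its Smith normal form has invariant factors (1,1,1,1,1,1,1,1).

Computing H_k = (kernel of ∂_k) / (image of ∂_{k+1}):

  H_0: rank C_0 − rank ∂_1 = 9 − 8 = 1, and the invariant factors of ∂_1 are all 1, so H_0 ≅ Z.
  H_1: rank ker ∂_1 − rank ∂_2 = (12 − 8) − 0 = 4, and there is no ∂_2, so H_1 ≅ Z^4.

As a check, the Euler characteristic is 9 − 12 = -3, which agrees with 1 − 4 = -3.
(K is a triangulation of a wedge of 4 circles.)

H_0 ≅ Z,  H_1 ≅ Z^4.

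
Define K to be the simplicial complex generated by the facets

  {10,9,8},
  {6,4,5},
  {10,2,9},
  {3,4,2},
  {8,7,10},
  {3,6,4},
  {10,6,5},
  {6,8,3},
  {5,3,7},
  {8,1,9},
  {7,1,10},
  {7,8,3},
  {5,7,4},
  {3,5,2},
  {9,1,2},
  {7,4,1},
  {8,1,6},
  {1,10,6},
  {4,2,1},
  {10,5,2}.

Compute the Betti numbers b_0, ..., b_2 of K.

b_0 = 1, b_1 = 1, b_2 = 0.

We work with the vertex ordering 1 < 2 < 3 < 4 < 5 < 6 < 7 < 8 < 9 < 10. The simplices of K, each written with vertices in increasing order, are:

  0-simplices (10): [1], [2], [3], [4], [5], [6], [7], [8], [9], [10]
  1-simplices (30): (30 of them)
  2-simplices (20): (20 of them)

giving chain groups C_0 ≅ Z^10, C_1 ≅ Z^30, C_2 ≅ Z^20.

The boundary map ∂_1: C_1 → C_0 is given by ∂[p,q] = [q] − [p].
The resulting 10×30 matrix has rank 9, and its Smith normal form has invariant factors (1,1,1,1,1,1,1,1,1).

The boundary map ∂_2: C_2 → C_1 acts by ∂[p,q,r] = [q,r] − [p,r] + [p,q]. For instance
  ∂[1,4,7] = [4,7] − [1,7] + [1,4],
  ∂[8,9,10] = [9,10] − [8,10] + [8,9].
As a 30×20 matrix over Z this has rank 20, with invariant factors (1,1,1,1,1,1,1,1,1,1,1,1,1,1,1,1,1,1,1,2).

Now H_k = ker ∂_k / im ∂_{k+1}, so:

  H_0: rank C_0 − rank ∂_1 = 10 − 9 = 1, and the invariant factors of ∂_1 are all 1, so H_0 ≅ Z.
  H_1: rank ker ∂_1 − rank ∂_2 = (30 − 9) − 20 = 1, and ∂_2 has invariant factor 2 > 1, so H_1 ≅ Z ⊕ Z_2.
  H_2: rank ker ∂_2 − rank ∂_3 = (20 − 20) − 0 = 0, and there is no ∂_3, so H_2 ≅ 0.

As a check, the Euler characteristic is 10 − 30 + 20 = 0, which agrees with 1 − 1 + 0 = 0.
(K is a triangulation of the Klein bottle.)

Hence the Betti numbers are b_0 = 1, b_1 = 1, b_2 = 0.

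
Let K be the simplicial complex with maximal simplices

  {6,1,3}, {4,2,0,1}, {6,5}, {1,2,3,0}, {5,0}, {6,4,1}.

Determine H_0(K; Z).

Fix the vertex order 0 < 1 < 2 < 3 < 4 < 5 < 6 and write every simplex with vertices in increasing order. Then dim K = 3 and the simplices of K are:

  0-simplices (7): [0], [1], [2], [3], [4], [5], [6]
  1-simplices (14): [0,1], [0,2], [0,3], [0,4], [0,5], [1,2], [1,3], [1,4], [1,6], [2,3], [2,4], [3,6], [4,6], [5,6]
  2-simplices (9): [0,1,2], [0,1,3], [0,1,4], [0,2,3], [0,2,4], [1,2,3], [1,2,4], [1,3,6], [1,4,6]
  3-simplices (2): [0,1,2,3], [0,1,2,4]

Hence C_0 ≅ Z^7, C_1 ≅ Z^14, C_2 ≅ Z^9, C_3 ≅ Z^2.

The boundary map ∂_1: C_1 → C_0 maps an edge to its endpoints' difference, ∂[p,q] = q − p. For instance
  ∂[4,6] = [6] − [4].
This gives a 7×14 integer matrix of rank 6; reducing to Smith normal form yields diagonal entries (1,1,1,1,1,1).

∂_2: C_2 → C_1 maps a triangle to the signed sum of its edges. For instance
  ∂[0,2,3] = [2,3] − [0,3] + [0,2],
  ∂[1,2,4] = [2,4] − [1,4] + [1,2].
The resulting 14×9 matrix has rank 7, and its Smith normal form has invariant factors (1,1,1,1,1,1,1).

The boundary map ∂_3: C_3 → C_2 sends each 3-simplex σ to the alternating sum Σ_i (−1)^i (σ with its i-th vertex removed). For instance
  ∂[0,1,2,3] = [1,2,3] − [0,2,3] + [0,1,3] − [0,1,2],
  ∂[0,1,2,4] = [1,2,4] − [0,2,4] + [0,1,4] − [0,1,2].
The 9×2 boundary matrix has rank 2 and Smith normal form diag(1,1).

Now H_k = ker ∂_k / im ∂_{k+1}, so:

  H_0: rank C_0 − rank ∂_1 = 7 − 6 = 1, and the invariant factors of ∂_1 are all 1, so H_0 = Z.

H_0 ≅ Z.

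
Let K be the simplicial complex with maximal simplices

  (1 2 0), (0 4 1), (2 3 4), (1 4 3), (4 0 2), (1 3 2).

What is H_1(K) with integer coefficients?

Order the vertices as 0 < 1 < 2 < 3 < 4. Listing each simplex with vertices in this order, K has dimension 2 with simplices:

  0-simplices (5): [0], [1], [2], [3], [4]
  1-simplices (9): [0,1], [0,2], [0,4], [1,2], [1,3], [1,4], [2,3], [2,4], [3,4]
  2-simplices (6): [0,1,2], [0,1,4], [0,2,4], [1,2,3], [1,3,4], [2,3,4]

giving chain groups C_0 ≅ Z^5, C_1 ≅ Z^9, C_2 ≅ Z^6.

The boundary map ∂_1: C_1 → C_0 maps an edge to its endpoints' difference, ∂[p,q] = q − p.
This gives a 5×9 integer matrix of rank 4; reducing to Smith normal form yields diagonal entries (1,1,1,1).

Boundary ∂_2: C_2 → C_1 sends each 2-simplex [p,q,r] to [q,r] − [p,r] + [p,q]. For instance
  ∂[0,2,4] = [2,4] − [0,4] + [0,2],
  ∂[0,1,2] = [1,2] − [0,2] + [0,1].
The resulting 9×6 matrix has rank 5, and its Smith normal form has invariant factors (1,1,1,1,1).

Reading off H_k = ker ∂_k / im ∂_{k+1}:

  H_1: rank ker ∂_1 − rank ∂_2 = (9 − 4) − 5 = 0, and the invariant factors of ∂_2 are all 1, so H_1 ≅ 0.

H_1 ≅ 0.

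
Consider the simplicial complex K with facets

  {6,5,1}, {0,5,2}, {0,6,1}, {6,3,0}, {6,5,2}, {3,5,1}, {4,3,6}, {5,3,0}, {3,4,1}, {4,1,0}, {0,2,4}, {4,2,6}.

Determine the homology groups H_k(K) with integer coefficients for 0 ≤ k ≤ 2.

Order the vertices as 0 < 1 < 2 < 3 < 4 < 5 < 6. Listing each simplex with vertices in this order, K has dimension 2 with simplices:

  0-simplices (7): [0], [1], [2], [3], [4], [5], [6]
  1-simplices (18): [0,1], [0,2], [0,3], [0,4], [0,5], [0,6], [1,3], [1,4], [1,5], [1,6], [2,4], [2,5], [2,6], [3,4], [3,5], [3,6], [4,6], [5,6]
  2-simplices (12): [0,1,4], [0,1,6], [0,2,4], [0,2,5], [0,3,5], [0,3,6], [1,3,4], [1,3,5], [1,5,6], [2,4,6], [2,5,6], [3,4,6]

so the chain groups are C_0 ≅ Z^7, C_1 ≅ Z^18, C_2 ≅ Z^12.

∂_1: C_1 → C_0 sends each edge [p,q] (with p < q) to q − p.
As a 7×18 matrix over Z this has rank 6, with invariant factors (1,1,1,1,1,1).

The boundary map ∂_2: C_2 → C_1 sends each 2-simplex [p,q,r] to [q,r] − [p,r] + [p,q]. For instance
  ∂[0,3,6] = [3,6] − [0,6] + [0,3],
  ∂[1,5,6] = [5,6] − [1,6] + [1,5].
As a 18×12 matrix over Z this has rank 12, with invariant factors (1,1,1,1,1,1,1,1,1,1,1,2).

From H_k ≅ ker(∂_k) / im(∂_{k+1}) we obtain:

  H_0: rank C_0 − rank ∂_1 = 7 − 6 = 1, and the invariant factors of ∂_1 are all 1, so H_0 ≅ Z.
  H_1: rank ker ∂_1 − rank ∂_2 = (18 − 6) − 12 = 0, and ∂_2 has invariant factor 2 > 1, so H_1 ≅ Z_2.
  H_2: rank ker ∂_2 − rank ∂_3 = (12 − 12) − 0 = 0, and there is no ∂_3, so H_2 ≅ 0.

H_0 = Z,  H_1 = Z_2,  H_2 = 0.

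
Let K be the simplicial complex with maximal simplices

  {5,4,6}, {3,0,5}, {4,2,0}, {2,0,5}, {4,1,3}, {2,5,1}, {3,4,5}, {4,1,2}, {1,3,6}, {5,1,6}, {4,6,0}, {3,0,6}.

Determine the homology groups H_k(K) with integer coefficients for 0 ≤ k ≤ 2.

H_0 = Z,  H_1 = Z/2Z,  H_2 = 0.

We work with the vertex ordering 0 < 1 < 2 < 3 < 4 < 5 < 6. The simplices of K, each written with vertices in increasing order, are:

  0-simplices (7): [0], [1], [2], [3], [4], [5], [6]
  1-simplices (18): [0,2], [0,3], [0,4], [0,5], [0,6], [1,2], [1,3], [1,4], [1,5], [1,6], [2,4], [2,5], [3,4], [3,5], [3,6], [4,5], [4,6], [5,6]
  2-simplices (12): [0,2,4], [0,2,5], [0,3,5], [0,3,6], [0,4,6], [1,2,4], [1,2,5], [1,3,4], [1,3,6], [1,5,6], [3,4,5], [4,5,6]

so the chain groups are C_0 ≅ Z^7, C_1 ≅ Z^18, C_2 ≅ Z^12.

Boundary ∂_1: C_1 → C_0 is given by ∂[p,q] = [q] − [p]. For instance
  ∂[4,5] = [5] − [4].
The 7×18 boundary matrix has rank 6 and Smith normal form diag(1,1,1,1,1,1).

∂_2: C_2 → C_1 sends each 2-simplex [p,q,r] to [q,r] − [p,r] + [p,q]. For instance
  ∂[1,2,4] = [2,4] − [1,4] + [1,2],
  ∂[3,4,5] = [4,5] − [3,5] + [3,4].
As a 18×12 matrix over Z this has rank 12, with invariant factors (1,1,1,1,1,1,1,1,1,1,1,2).

Now H_k = ker ∂_k / im ∂_{k+1}, so:

  H_0: rank C_0 − rank ∂_1 = 7 − 6 = 1, and the invariant factors of ∂_1 are all 1, so H_0 ≅ Z.
  H_1: rank ker ∂_1 − rank ∂_2 = (18 − 6) − 12 = 0, and ∂_2 has invariant factor 2 > 1, so H_1 ≅ Z/2Z.
  H_2: rank ker ∂_2 − rank ∂_3 = (12 − 12) − 0 = 0, and there is no ∂_3, so H_2 ≅ 0.

As a check, the Euler characteristic is 7 − 18 + 12 = 1, which agrees with 1 − 0 + 0 = 1.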